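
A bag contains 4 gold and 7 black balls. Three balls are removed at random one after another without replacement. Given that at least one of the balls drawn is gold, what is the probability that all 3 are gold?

P(all 3 gold) = C(4,3)/C(11,3) = 4/165; P(at least one gold) = 1 − C(7,3)/C(11,3) = 26/33.
Since 'all 3 gold' ⊆ 'at least one gold', P(all 3 | at least one) = 4/165 / 26/33 = 2/65 ≈ 0.0308.

2/65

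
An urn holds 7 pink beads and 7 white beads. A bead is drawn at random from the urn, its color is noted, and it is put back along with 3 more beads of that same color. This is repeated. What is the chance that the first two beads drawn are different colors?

7/17

Either pink then white, or white then pink; after the first draw the total is 17.
P = (7/14)·(7/17) + (7/14)·(7/17) = 7/17 ≈ 0.4118.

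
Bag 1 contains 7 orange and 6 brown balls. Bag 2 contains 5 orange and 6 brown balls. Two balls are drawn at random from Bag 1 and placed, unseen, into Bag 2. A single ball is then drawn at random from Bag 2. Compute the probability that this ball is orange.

79/169

Condition on how many of the transferred balls are orange (from Bag 1: 7 orange of 13; then Bag 2 has 13 total).
  0 orange: C(7,0)C(6,2)/C(13,2) = 5/26; then P = 5/13
  1 orange: C(7,1)C(6,1)/C(13,2) = 7/13; then P = 6/13
  2 orange: C(7,2)C(6,0)/C(13,2) = 7/26; then P = 7/13
P(orange from Bag 2) = 79/169 ≈ 0.4675.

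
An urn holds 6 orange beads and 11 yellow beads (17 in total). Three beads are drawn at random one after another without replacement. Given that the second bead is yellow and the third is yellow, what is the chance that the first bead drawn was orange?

P(first=orange and the second bead is yellow and the third is yellow) = (6/17)·(11/16)·(10/15) = 11/68.
P(E) = Σ over first color = 11/68 + 33/136 = 55/136.
By Bayes, P(first=orange | E) = 11/68 / 55/136 = 2/5 ≈ 0.4000.

2/5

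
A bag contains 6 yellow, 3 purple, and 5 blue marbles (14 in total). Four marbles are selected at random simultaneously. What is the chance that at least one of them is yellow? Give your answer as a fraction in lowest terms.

133/143

Use the complement: P(at least one yellow) = 1 − P(no yellow).
P(none) = C(8,4)/C(14,4) = 70/1001.
So P = 1 − 70/1001 = 133/143 ≈ 0.9301.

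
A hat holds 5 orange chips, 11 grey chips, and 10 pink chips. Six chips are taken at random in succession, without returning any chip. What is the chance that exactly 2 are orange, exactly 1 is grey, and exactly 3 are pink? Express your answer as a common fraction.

120/2093

Unordered draws without replacement: count favorable combinations over C(26,6).
Favorable = C(5,2) · C(11,1) · C(10,3) = 13200; total = C(26,6) = 230230.
P = 13200/230230 = 120/2093 ≈ 0.0573.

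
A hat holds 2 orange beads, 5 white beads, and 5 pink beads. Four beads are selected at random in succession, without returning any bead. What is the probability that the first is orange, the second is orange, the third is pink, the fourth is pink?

1/297

Multiply the conditional probability of each draw in order, without replacement, so each draw removes one from its color and from the total.
P = (2/12) · (1/11) · (5/10) · (4/9) = 1/297 ≈ 0.0034.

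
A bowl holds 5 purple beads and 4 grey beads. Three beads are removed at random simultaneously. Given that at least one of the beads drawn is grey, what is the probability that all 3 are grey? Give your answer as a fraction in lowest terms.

2/37

P(all 3 grey) = C(4,3)/C(9,3) = 1/21; P(at least one grey) = 1 − C(5,3)/C(9,3) = 37/42.
Since 'all 3 grey' ⊆ 'at least one grey', P(all 3 | at least one) = 1/21 / 37/42 = 2/37 ≈ 0.0541.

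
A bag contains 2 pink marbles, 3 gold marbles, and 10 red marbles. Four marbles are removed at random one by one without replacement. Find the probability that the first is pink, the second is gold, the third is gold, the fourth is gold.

1/2730

Multiply the conditional probability of each draw in order, without replacement, so each draw removes one from its color and from the total.
P = (2/15) · (3/14) · (2/13) · (1/12) = 1/2730 ≈ 0.0004.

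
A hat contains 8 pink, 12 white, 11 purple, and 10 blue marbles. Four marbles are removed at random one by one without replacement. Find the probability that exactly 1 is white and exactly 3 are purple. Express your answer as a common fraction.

Unordered draws without replacement: count favorable combinations over C(41,4).
Favorable = C(8,0) · C(12,1) · C(11,3) · C(10,0) = 1980; total = C(41,4) = 101270.
P = 1980/101270 = 198/10127 ≈ 0.0196.

198/10127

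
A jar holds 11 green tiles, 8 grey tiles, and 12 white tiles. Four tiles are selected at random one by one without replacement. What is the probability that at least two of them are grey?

Sum the hypergeometric tail for j = 2,…,4 grey tiles.
Favorable = C(8,2)·C(23,2) + C(8,3)·C(23,1) + C(8,4)·C(23,0) = 8442; total = C(31,4) = 31465.
P = 8442/31465 = 1206/4495 ≈ 0.2683.

1206/4495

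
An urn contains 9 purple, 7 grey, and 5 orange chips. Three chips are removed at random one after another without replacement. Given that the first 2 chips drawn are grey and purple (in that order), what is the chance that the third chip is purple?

After removing 1 purple, 1 grey, the urn has 8 purple out of 19 remaining.
P(third is purple | given) = 8/19 ≈ 0.4211.

8/19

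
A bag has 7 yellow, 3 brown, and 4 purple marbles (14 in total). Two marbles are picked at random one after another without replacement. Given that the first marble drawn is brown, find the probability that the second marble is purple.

4/13

After removing 1 brown, the bag has 4 purple out of 13 remaining.
P(second is purple | given) = 4/13 ≈ 0.3077.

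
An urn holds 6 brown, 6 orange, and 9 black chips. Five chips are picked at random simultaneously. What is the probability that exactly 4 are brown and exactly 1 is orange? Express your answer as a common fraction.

Unordered draws without replacement: count favorable combinations over C(21,5).
Favorable = C(6,4) · C(6,1) · C(9,0) = 90; total = C(21,5) = 20349.
P = 90/20349 = 10/2261 ≈ 0.0044.

10/2261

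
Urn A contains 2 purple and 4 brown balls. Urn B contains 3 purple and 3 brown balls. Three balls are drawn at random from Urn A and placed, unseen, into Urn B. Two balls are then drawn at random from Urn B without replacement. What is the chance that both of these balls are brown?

17/60

Condition on how many of the transferred balls are brown (from Urn A: 4 brown of 6; then Urn B has 9 total).
  1 brown: C(4,1)C(2,2)/C(6,3) = 1/5; then P = C(4,2)/C(9,2) = 1/6
  2 brown: C(4,2)C(2,1)/C(6,3) = 3/5; then P = C(5,2)/C(9,2) = 5/18
  3 brown: C(4,3)C(2,0)/C(6,3) = 1/5; then P = C(6,2)/C(9,2) = 5/12
P(both brown) = 17/60 ≈ 0.2833.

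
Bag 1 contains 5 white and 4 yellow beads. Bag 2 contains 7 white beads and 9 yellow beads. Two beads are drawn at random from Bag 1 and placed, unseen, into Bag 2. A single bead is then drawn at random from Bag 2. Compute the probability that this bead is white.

Condition on how many of the transferred beads are white (from Bag 1: 5 white of 9; then Bag 2 has 18 total).
  0 white: C(5,0)C(4,2)/C(9,2) = 1/6; then P = 7/18
  1 white: C(5,1)C(4,1)/C(9,2) = 5/9; then P = 8/18
  2 white: C(5,2)C(4,0)/C(9,2) = 5/18; then P = 9/18
P(white from Bag 2) = 73/162 ≈ 0.4506.

73/162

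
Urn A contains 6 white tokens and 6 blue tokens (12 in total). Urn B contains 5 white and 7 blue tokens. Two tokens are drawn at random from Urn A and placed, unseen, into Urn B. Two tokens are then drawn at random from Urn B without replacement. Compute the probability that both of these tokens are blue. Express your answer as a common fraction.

621/2002

Condition on how many of the transferred tokens are blue (from Urn A: 6 blue of 12; then Urn B has 14 total).
  0 blue: C(6,0)C(6,2)/C(12,2) = 5/22; then P = C(7,2)/C(14,2) = 3/13
  1 blue: C(6,1)C(6,1)/C(12,2) = 6/11; then P = C(8,2)/C(14,2) = 4/13
  2 blue: C(6,2)C(6,0)/C(12,2) = 5/22; then P = C(9,2)/C(14,2) = 36/91
P(both blue) = 621/2002 ≈ 0.3102.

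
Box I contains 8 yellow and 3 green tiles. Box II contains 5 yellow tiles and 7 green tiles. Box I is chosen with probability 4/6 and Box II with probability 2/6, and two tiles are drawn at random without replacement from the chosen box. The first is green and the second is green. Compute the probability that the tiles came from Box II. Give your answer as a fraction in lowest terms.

P(E | Box I) = 3/55; P(E | Box II) = 7/22.
P(E) = 2/3·3/55 + 1/3·7/22 = 47/330.
By Bayes' rule, P(Box II | E) = 7/66 / 47/330 = 35/47 ≈ 0.7447.

35/47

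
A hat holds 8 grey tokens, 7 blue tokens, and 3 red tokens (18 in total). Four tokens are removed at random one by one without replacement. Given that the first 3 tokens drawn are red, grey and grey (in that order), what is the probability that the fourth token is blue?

7/15

After removing 2 grey, 1 red, the hat has 7 blue out of 15 remaining.
P(fourth is blue | given) = 7/15 ≈ 0.4667.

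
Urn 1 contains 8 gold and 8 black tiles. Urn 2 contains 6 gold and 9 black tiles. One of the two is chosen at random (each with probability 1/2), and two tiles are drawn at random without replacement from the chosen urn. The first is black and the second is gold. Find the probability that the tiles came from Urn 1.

P(E | Urn 1) = 4/15; P(E | Urn 2) = 9/35.
P(E) = 1/2·4/15 + 1/2·9/35 = 11/42.
By Bayes' rule, P(Urn 1 | E) = 2/15 / 11/42 = 28/55 ≈ 0.5091.

28/55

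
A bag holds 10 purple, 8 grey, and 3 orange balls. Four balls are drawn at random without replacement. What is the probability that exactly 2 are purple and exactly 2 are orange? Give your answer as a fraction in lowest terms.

Unordered draws without replacement: count favorable combinations over C(21,4).
Favorable = C(10,2) · C(8,0) · C(3,2) = 135; total = C(21,4) = 5985.
P = 135/5985 = 3/133 ≈ 0.0226.

3/133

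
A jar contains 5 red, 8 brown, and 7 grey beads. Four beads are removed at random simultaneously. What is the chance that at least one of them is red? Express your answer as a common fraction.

232/323

Use the complement: P(at least one red) = 1 − P(no red).
P(none) = C(15,4)/C(20,4) = 1365/4845.
So P = 1 − 1365/4845 = 232/323 ≈ 0.7183.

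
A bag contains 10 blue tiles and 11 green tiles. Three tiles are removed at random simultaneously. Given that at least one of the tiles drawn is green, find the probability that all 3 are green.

P(all 3 green) = C(11,3)/C(21,3) = 33/266; P(at least one green) = 1 − C(10,3)/C(21,3) = 121/133.
Since 'all 3 green' ⊆ 'at least one green', P(all 3 | at least one) = 33/266 / 121/133 = 3/22 ≈ 0.1364.

3/22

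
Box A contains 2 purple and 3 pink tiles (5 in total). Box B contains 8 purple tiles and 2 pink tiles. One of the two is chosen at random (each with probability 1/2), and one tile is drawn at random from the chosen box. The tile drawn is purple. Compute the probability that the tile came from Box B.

2/3

P(purple | Box A) = 2/5; P(purple | Box B) = 4/5.
P(purple) = 1/2·2/5 + 1/2·4/5 = 3/5.
By Bayes' rule, P(Box B | purple) = 2/5 / 3/5 = 2/3 ≈ 0.6667.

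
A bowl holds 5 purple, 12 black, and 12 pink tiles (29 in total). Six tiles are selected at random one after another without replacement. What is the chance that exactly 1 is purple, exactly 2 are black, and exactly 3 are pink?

Unordered draws without replacement: count favorable combinations over C(29,6).
Favorable = C(5,1) · C(12,2) · C(12,3) = 72600; total = C(29,6) = 475020.
P = 72600/475020 = 1210/7917 ≈ 0.1528.

1210/7917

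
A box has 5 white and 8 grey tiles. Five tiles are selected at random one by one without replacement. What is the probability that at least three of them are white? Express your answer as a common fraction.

Sum the hypergeometric tail for j = 3,…,5 white tiles.
Favorable = C(5,3)·C(8,2) + C(5,4)·C(8,1) + C(5,5)·C(8,0) = 321; total = C(13,5) = 1287.
P = 321/1287 = 107/429 ≈ 0.2494.

107/429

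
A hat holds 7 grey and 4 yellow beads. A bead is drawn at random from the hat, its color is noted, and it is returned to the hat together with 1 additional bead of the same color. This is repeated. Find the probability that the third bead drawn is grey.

7/11

Sum over the four possibilities for the first two draws (grey/not-grey each), tracking how the grey count and total change by +1 per draw.
P(third is grey) = 7/11 ≈ 0.6364. (In a Pólya urn every draw has the same marginal probability 7/11.)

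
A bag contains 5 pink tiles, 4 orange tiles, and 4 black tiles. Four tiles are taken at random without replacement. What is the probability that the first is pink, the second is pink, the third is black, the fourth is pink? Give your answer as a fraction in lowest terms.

2/143

Multiply the conditional probability of each draw in order, without replacement, so each draw removes one from its color and from the total.
P = (5/13) · (4/12) · (4/11) · (3/10) = 2/143 ≈ 0.0140.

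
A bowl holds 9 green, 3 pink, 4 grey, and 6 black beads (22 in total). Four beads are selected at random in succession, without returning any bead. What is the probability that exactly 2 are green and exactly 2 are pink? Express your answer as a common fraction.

Unordered draws without replacement: count favorable combinations over C(22,4).
Favorable = C(9,2) · C(3,2) · C(4,0) · C(6,0) = 108; total = C(22,4) = 7315.
P = 108/7315 = 108/7315 ≈ 0.0148.

108/7315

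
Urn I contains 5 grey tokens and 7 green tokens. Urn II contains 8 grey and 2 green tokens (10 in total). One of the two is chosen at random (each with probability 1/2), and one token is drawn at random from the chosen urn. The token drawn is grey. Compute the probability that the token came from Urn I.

P(grey | Urn I) = 5/12; P(grey | Urn II) = 4/5.
P(grey) = 1/2·5/12 + 1/2·4/5 = 73/120.
By Bayes' rule, P(Urn I | grey) = 5/24 / 73/120 = 25/73 ≈ 0.3425.

25/73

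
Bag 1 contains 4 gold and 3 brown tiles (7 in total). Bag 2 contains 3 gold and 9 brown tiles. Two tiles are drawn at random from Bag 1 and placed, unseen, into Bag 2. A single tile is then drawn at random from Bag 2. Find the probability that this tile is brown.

69/98

Condition on how many of the transferred tiles are brown (from Bag 1: 3 brown of 7; then Bag 2 has 14 total).
  0 brown: C(3,0)C(4,2)/C(7,2) = 2/7; then P = 9/14
  1 brown: C(3,1)C(4,1)/C(7,2) = 4/7; then P = 10/14
  2 brown: C(3,2)C(4,0)/C(7,2) = 1/7; then P = 11/14
P(brown from Bag 2) = 69/98 ≈ 0.7041.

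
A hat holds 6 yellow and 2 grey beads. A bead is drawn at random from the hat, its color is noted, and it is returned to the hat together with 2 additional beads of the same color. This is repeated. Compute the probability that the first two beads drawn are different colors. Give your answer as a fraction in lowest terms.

Either yellow then grey, or grey then yellow; after the first draw the total is 10.
P = (6/8)·(2/10) + (2/8)·(6/10) = 3/10 ≈ 0.3000.

3/10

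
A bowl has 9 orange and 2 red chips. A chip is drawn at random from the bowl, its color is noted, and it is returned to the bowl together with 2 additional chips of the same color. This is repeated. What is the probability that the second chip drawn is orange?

9/11

Condition on the first draw. If first is orange (prob 9/11), second-orange has prob (11)/(13); if not (prob 2/11), it has prob 9/(13).
P = (9/11)·(11/13) + (2/11)·(9/13) = 9/11 ≈ 0.8182.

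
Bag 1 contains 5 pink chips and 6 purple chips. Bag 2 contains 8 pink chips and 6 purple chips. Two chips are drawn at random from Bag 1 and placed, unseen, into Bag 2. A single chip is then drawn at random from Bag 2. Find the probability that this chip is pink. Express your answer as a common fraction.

Condition on how many of the transferred chips are pink (from Bag 1: 5 pink of 11; then Bag 2 has 16 total).
  0 pink: C(5,0)C(6,2)/C(11,2) = 3/11; then P = 8/16
  1 pink: C(5,1)C(6,1)/C(11,2) = 6/11; then P = 9/16
  2 pink: C(5,2)C(6,0)/C(11,2) = 2/11; then P = 10/16
P(pink from Bag 2) = 49/88 ≈ 0.5568.

49/88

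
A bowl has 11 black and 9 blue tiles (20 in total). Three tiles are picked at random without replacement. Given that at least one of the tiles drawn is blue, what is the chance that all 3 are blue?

28/325

P(all 3 blue) = C(9,3)/C(20,3) = 7/95; P(at least one blue) = 1 − C(11,3)/C(20,3) = 65/76.
Since 'all 3 blue' ⊆ 'at least one blue', P(all 3 | at least one) = 7/95 / 65/76 = 28/325 ≈ 0.0862.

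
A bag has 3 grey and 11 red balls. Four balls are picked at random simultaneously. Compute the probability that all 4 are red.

Unordered draws without replacement: count favorable combinations over C(14,4).
Favorable = C(3,0) · C(11,4) = 330; total = C(14,4) = 1001.
P = 330/1001 = 30/91 ≈ 0.3297.

30/91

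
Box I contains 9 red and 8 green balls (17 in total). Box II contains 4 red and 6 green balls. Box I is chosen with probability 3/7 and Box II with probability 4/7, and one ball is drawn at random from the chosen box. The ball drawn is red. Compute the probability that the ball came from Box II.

P(red | Box I) = 9/17; P(red | Box II) = 2/5.
P(red) = 3/7·9/17 + 4/7·2/5 = 271/595.
By Bayes' rule, P(Box II | red) = 8/35 / 271/595 = 136/271 ≈ 0.5018.

136/271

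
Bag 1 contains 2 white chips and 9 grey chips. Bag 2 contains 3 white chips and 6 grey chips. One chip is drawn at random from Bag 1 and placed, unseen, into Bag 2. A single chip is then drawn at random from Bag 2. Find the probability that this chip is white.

Condition on how many of the transferred chips are white (from Bag 1: 2 white of 11; then Bag 2 has 10 total).
  0 white: C(2,0)C(9,1)/C(11,1) = 9/11; then P = 3/10
  1 white: C(2,1)C(9,0)/C(11,1) = 2/11; then P = 4/10
P(white from Bag 2) = 7/22 ≈ 0.3182.

7/22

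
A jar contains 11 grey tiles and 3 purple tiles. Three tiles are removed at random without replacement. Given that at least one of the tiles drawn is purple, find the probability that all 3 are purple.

P(all 3 purple) = C(3,3)/C(14,3) = 1/364; P(at least one purple) = 1 − C(11,3)/C(14,3) = 199/364.
Since 'all 3 purple' ⊆ 'at least one purple', P(all 3 | at least one) = 1/364 / 199/364 = 1/199 ≈ 0.0050.

1/199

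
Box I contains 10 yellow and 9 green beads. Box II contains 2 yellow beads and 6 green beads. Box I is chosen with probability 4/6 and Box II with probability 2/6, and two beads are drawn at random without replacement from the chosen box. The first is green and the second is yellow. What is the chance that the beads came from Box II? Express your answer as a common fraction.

P(E | Box I) = 5/19; P(E | Box II) = 3/14.
P(E) = 2/3·5/19 + 1/3·3/14 = 197/798.
By Bayes' rule, P(Box II | E) = 1/14 / 197/798 = 57/197 ≈ 0.2893.

57/197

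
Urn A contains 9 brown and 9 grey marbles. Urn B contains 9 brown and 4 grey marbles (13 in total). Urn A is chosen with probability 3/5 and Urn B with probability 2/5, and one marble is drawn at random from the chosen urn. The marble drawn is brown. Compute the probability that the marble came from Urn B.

P(brown | Urn A) = 1/2; P(brown | Urn B) = 9/13.
P(brown) = 3/5·1/2 + 2/5·9/13 = 15/26.
By Bayes' rule, P(Urn B | brown) = 18/65 / 15/26 = 12/25 ≈ 0.4800.

12/25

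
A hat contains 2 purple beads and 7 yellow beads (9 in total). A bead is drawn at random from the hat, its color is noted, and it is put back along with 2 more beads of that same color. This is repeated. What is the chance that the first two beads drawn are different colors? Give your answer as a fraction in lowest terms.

28/99

Either purple then yellow, or yellow then purple; after the first draw the total is 11.
P = (2/9)·(7/11) + (7/9)·(2/11) = 28/99 ≈ 0.2828.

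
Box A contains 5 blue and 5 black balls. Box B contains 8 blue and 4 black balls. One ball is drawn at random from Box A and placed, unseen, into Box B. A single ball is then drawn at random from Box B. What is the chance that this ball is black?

Condition on how many of the transferred balls are black (from Box A: 5 black of 10; then Box B has 13 total).
  0 black: C(5,0)C(5,1)/C(10,1) = 1/2; then P = 4/13
  1 black: C(5,1)C(5,0)/C(10,1) = 1/2; then P = 5/13
P(black from Box B) = 9/26 ≈ 0.3462.

9/26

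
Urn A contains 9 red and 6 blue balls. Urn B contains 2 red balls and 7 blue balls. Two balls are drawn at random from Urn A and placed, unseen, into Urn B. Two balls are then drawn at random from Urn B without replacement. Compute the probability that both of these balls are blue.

Condition on how many of the transferred balls are blue (from Urn A: 6 blue of 15; then Urn B has 11 total).
  0 blue: C(6,0)C(9,2)/C(15,2) = 12/35; then P = C(7,2)/C(11,2) = 21/55
  1 blue: C(6,1)C(9,1)/C(15,2) = 18/35; then P = C(8,2)/C(11,2) = 28/55
  2 blue: C(6,2)C(9,0)/C(15,2) = 1/7; then P = C(9,2)/C(11,2) = 36/55
P(both blue) = 936/1925 ≈ 0.4862.

936/1925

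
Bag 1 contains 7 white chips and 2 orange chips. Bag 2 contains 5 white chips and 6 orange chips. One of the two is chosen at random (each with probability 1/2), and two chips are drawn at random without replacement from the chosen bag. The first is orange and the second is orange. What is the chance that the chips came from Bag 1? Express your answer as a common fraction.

P(E | Bag 1) = 1/36; P(E | Bag 2) = 3/11.
P(E) = 1/2·1/36 + 1/2·3/11 = 119/792.
By Bayes' rule, P(Bag 1 | E) = 1/72 / 119/792 = 11/119 ≈ 0.0924.

11/119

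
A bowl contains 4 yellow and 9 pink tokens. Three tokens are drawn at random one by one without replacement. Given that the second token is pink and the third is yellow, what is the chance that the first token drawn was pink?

P(first=pink and the second token is pink and the third is yellow) = (9/13)·(8/12)·(4/11) = 24/143.
P(E) = Σ over first color = 9/143 + 24/143 = 3/13.
By Bayes, P(first=pink | E) = 24/143 / 3/13 = 8/11 ≈ 0.7273.

8/11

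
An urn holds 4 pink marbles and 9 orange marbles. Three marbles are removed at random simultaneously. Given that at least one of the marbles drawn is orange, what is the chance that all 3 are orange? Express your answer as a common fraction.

14/47

P(all 3 orange) = C(9,3)/C(13,3) = 42/143; P(at least one orange) = 1 − C(4,3)/C(13,3) = 141/143.
Since 'all 3 orange' ⊆ 'at least one orange', P(all 3 | at least one) = 42/143 / 141/143 = 14/47 ≈ 0.2979.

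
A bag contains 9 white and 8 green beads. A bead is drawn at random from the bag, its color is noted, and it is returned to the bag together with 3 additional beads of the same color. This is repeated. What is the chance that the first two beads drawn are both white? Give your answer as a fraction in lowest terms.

After a white draw the bag holds 12 white out of 20.
P = (9/17)·(12/20) = 27/85 ≈ 0.3176.

27/85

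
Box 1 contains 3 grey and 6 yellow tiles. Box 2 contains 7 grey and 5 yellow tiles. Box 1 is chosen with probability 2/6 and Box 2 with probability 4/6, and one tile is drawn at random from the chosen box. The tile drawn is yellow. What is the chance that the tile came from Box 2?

5/9

P(yellow | Box 1) = 2/3; P(yellow | Box 2) = 5/12.
P(yellow) = 1/3·2/3 + 2/3·5/12 = 1/2.
By Bayes' rule, P(Box 2 | yellow) = 5/18 / 1/2 = 5/9 ≈ 0.5556.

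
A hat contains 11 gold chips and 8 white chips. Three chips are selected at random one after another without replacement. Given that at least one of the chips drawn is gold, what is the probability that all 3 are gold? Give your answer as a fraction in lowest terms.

15/83

P(all 3 gold) = C(11,3)/C(19,3) = 55/323; P(at least one gold) = 1 − C(8,3)/C(19,3) = 913/969.
Since 'all 3 gold' ⊆ 'at least one gold', P(all 3 | at least one) = 55/323 / 913/969 = 15/83 ≈ 0.1807.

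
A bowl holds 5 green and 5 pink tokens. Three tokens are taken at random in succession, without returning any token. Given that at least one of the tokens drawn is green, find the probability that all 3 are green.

1/11

P(all 3 green) = C(5,3)/C(10,3) = 1/12; P(at least one green) = 1 − C(5,3)/C(10,3) = 11/12.
Since 'all 3 green' ⊆ 'at least one green', P(all 3 | at least one) = 1/12 / 11/12 = 1/11 ≈ 0.0909.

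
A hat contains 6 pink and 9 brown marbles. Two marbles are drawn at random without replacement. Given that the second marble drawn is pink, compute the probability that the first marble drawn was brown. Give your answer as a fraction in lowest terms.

P(first=brown and the second marble drawn is pink) = (9/15)·(6/14) = 9/35.
P(the second marble drawn is pink) = Σ over first color = 1/7 + 9/35 = 2/5.
By Bayes, P(first=brown | the second marble drawn is pink) = 9/35 / 2/5 = 9/14 ≈ 0.6429.

9/14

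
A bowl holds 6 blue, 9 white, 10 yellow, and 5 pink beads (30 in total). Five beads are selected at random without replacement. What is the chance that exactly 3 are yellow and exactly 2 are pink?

Unordered draws without replacement: count favorable combinations over C(30,5).
Favorable = C(6,0) · C(9,0) · C(10,3) · C(5,2) = 1200; total = C(30,5) = 142506.
P = 1200/142506 = 200/23751 ≈ 0.0084.

200/23751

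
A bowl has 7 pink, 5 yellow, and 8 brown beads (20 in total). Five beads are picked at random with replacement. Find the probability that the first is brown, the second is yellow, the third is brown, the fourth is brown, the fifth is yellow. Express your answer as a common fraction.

Multiply the conditional probability of each draw in order, with replacement (the composition resets each draw).
P = (8/20) · (5/20) · (8/20) · (8/20) · (5/20) = 1/250 ≈ 0.0040.

1/250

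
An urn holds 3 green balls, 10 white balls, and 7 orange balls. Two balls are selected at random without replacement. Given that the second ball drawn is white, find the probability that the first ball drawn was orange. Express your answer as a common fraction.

P(first=orange and the second ball drawn is white) = (7/20)·(10/19) = 7/38.
P(the second ball drawn is white) = Σ over first color = 3/38 + 9/38 + 7/38 = 1/2.
By Bayes, P(first=orange | the second ball drawn is white) = 7/38 / 1/2 = 7/19 ≈ 0.3684.

7/19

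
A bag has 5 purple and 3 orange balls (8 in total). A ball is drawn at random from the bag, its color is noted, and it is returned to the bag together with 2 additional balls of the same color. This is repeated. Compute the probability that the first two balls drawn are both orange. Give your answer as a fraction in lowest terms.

After a orange draw the bag holds 5 orange out of 10.
P = (3/8)·(5/10) = 3/16 ≈ 0.1875.

3/16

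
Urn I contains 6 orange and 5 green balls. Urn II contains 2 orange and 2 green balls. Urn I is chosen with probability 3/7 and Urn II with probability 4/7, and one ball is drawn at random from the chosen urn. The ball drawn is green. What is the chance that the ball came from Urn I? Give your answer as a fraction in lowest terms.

P(green | Urn I) = 5/11; P(green | Urn II) = 1/2.
P(green) = 3/7·5/11 + 4/7·1/2 = 37/77.
By Bayes' rule, P(Urn I | green) = 15/77 / 37/77 = 15/37 ≈ 0.4054.

15/37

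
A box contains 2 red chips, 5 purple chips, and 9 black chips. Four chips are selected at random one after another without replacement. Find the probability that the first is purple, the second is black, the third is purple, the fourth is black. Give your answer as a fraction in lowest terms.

Multiply the conditional probability of each draw in order, without replacement, so each draw removes one from its color and from the total.
P = (5/16) · (9/15) · (4/14) · (8/13) = 3/91 ≈ 0.0330.

3/91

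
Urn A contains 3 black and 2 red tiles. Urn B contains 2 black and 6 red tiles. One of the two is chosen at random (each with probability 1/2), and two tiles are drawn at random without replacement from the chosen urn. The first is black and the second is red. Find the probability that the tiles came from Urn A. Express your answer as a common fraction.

P(E | Urn A) = 3/10; P(E | Urn B) = 3/14.
P(E) = 1/2·3/10 + 1/2·3/14 = 9/35.
By Bayes' rule, P(Urn A | E) = 3/20 / 9/35 = 7/12 ≈ 0.5833.

7/12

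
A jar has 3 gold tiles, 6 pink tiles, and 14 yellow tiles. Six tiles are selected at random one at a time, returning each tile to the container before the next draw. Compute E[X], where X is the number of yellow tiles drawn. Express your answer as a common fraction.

By linearity of expectation, E[X] = Σ P(draw i is yellow); each independent draw has P(yellow) = 14/23.
E[X] = 6 · 14/23 = 84/23 ≈ 3.6522.

84/23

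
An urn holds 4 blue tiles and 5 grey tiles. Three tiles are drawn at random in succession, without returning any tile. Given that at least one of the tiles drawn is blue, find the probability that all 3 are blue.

P(all 3 blue) = C(4,3)/C(9,3) = 1/21; P(at least one blue) = 1 − C(5,3)/C(9,3) = 37/42.
Since 'all 3 blue' ⊆ 'at least one blue', P(all 3 | at least one) = 1/21 / 37/42 = 2/37 ≈ 0.0541.

2/37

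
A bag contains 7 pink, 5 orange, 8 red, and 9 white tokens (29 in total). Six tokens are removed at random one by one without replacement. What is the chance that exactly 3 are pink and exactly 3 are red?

Unordered draws without replacement: count favorable combinations over C(29,6).
Favorable = C(7,3) · C(5,0) · C(8,3) · C(9,0) = 1960; total = C(29,6) = 475020.
P = 1960/475020 = 14/3393 ≈ 0.0041.

14/3393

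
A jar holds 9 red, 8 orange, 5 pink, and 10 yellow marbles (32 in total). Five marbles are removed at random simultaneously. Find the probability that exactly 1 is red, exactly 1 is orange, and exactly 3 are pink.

Unordered draws without replacement: count favorable combinations over C(32,5).
Favorable = C(9,1) · C(8,1) · C(5,3) · C(10,0) = 720; total = C(32,5) = 201376.
P = 720/201376 = 45/12586 ≈ 0.0036.

45/12586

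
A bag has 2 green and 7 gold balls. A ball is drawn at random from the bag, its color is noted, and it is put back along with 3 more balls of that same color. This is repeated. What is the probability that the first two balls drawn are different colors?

7/27

Either green then gold, or gold then green; after the first draw the total is 12.
P = (2/9)·(7/12) + (7/9)·(2/12) = 7/27 ≈ 0.2593.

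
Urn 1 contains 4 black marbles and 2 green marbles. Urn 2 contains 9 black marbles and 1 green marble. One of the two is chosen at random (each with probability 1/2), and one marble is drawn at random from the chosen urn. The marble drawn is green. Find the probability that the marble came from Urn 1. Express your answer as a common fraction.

10/13

P(green | Urn 1) = 1/3; P(green | Urn 2) = 1/10.
P(green) = 1/2·1/3 + 1/2·1/10 = 13/60.
By Bayes' rule, P(Urn 1 | green) = 1/6 / 13/60 = 10/13 ≈ 0.7692.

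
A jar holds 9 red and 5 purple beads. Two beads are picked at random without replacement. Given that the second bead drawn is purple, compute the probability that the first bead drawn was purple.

P(first=purple and the second bead drawn is purple) = (5/14)·(4/13) = 10/91.
P(the second bead drawn is purple) = Σ over first color = 45/182 + 10/91 = 5/14.
By Bayes, P(first=purple | the second bead drawn is purple) = 10/91 / 5/14 = 4/13 ≈ 0.3077.

4/13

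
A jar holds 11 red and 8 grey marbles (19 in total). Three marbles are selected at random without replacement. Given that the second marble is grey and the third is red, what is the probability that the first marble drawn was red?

P(first=red and the second marble is grey and the third is red) = (11/19)·(8/18)·(10/17) = 440/2907.
P(E) = Σ over first color = 440/2907 + 308/2907 = 44/171.
By Bayes, P(first=red | E) = 440/2907 / 44/171 = 10/17 ≈ 0.5882.

10/17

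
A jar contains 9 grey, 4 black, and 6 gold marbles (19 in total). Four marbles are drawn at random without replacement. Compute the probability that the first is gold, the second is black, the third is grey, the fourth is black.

Multiply the conditional probability of each draw in order, without replacement, so each draw removes one from its color and from the total.
P = (6/19) · (4/18) · (9/17) · (3/16) = 9/1292 ≈ 0.0070.

9/1292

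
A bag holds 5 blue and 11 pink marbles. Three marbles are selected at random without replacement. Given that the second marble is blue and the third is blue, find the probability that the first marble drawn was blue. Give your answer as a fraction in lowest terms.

3/14

P(first=blue and the second marble is blue and the third is blue) = (5/16)·(4/15)·(3/14) = 1/56.
P(E) = Σ over first color = 1/56 + 11/168 = 1/12.
By Bayes, P(first=blue | E) = 1/56 / 1/12 = 3/14 ≈ 0.2143.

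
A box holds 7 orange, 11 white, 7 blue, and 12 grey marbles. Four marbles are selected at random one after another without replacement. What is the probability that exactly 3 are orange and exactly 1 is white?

Unordered draws without replacement: count favorable combinations over C(37,4).
Favorable = C(7,3) · C(11,1) · C(7,0) · C(12,0) = 385; total = C(37,4) = 66045.
P = 385/66045 = 11/1887 ≈ 0.0058.

11/1887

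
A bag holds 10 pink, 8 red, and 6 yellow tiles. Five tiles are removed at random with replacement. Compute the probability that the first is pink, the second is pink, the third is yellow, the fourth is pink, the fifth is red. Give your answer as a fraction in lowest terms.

Multiply the conditional probability of each draw in order, with replacement (the composition resets each draw).
P = (10/24) · (10/24) · (6/24) · (10/24) · (8/24) = 125/20736 ≈ 0.0060.

125/20736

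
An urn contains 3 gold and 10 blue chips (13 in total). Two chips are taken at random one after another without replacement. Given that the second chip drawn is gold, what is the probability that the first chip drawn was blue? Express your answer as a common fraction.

5/6

P(first=blue and the second chip drawn is gold) = (10/13)·(3/12) = 5/26.
P(the second chip drawn is gold) = Σ over first color = 1/26 + 5/26 = 3/13.
By Bayes, P(first=blue | the second chip drawn is gold) = 5/26 / 3/13 = 5/6 ≈ 0.8333.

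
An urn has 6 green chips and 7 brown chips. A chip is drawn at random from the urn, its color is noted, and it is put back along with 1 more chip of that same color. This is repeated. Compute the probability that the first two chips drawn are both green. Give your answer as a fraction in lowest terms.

3/13

After a green draw the urn holds 7 green out of 14.
P = (6/13)·(7/14) = 3/13 ≈ 0.2308.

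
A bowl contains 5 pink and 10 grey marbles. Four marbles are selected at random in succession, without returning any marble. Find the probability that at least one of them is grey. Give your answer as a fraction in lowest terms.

272/273

Use the complement: P(at least one grey) = 1 − P(no grey).
P(none) = C(5,4)/C(15,4) = 5/1365.
So P = 1 − 5/1365 = 272/273 ≈ 0.9963.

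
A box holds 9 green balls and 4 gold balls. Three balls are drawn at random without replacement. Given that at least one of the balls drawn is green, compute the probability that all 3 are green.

14/47

P(all 3 green) = C(9,3)/C(13,3) = 42/143; P(at least one green) = 1 − C(4,3)/C(13,3) = 141/143.
Since 'all 3 green' ⊆ 'at least one green', P(all 3 | at least one) = 42/143 / 141/143 = 14/47 ≈ 0.2979.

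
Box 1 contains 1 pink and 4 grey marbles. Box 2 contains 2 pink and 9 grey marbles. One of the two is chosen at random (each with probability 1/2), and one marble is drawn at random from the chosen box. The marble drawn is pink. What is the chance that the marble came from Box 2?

P(pink | Box 1) = 1/5; P(pink | Box 2) = 2/11.
P(pink) = 1/2·1/5 + 1/2·2/11 = 21/110.
By Bayes' rule, P(Box 2 | pink) = 1/11 / 21/110 = 10/21 ≈ 0.4762.

10/21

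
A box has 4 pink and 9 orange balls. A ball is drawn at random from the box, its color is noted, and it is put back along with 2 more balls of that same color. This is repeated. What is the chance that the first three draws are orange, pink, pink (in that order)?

72/1105

Track the composition after each reinforcement of +2.
P = (9/13) · (4/15) · (6/17) = 72/1105 ≈ 0.0652.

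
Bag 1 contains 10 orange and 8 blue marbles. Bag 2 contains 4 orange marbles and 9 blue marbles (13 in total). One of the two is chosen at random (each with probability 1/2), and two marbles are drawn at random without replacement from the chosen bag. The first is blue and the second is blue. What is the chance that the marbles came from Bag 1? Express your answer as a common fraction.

182/641

P(E | Bag 1) = 28/153; P(E | Bag 2) = 6/13.
P(E) = 1/2·28/153 + 1/2·6/13 = 641/1989.
By Bayes' rule, P(Bag 1 | E) = 14/153 / 641/1989 = 182/641 ≈ 0.2839.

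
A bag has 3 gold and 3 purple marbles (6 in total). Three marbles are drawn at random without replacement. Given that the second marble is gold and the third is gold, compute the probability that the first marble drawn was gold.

P(first=gold and the second marble is gold and the third is gold) = (3/6)·(2/5)·(1/4) = 1/20.
P(E) = Σ over first color = 1/20 + 3/20 = 1/5.
By Bayes, P(first=gold | E) = 1/20 / 1/5 = 1/4 ≈ 0.2500.

1/4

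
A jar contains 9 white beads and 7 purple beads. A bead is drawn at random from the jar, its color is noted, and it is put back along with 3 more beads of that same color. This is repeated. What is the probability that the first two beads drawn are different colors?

63/152

Either white then purple, or purple then white; after the first draw the total is 19.
P = (9/16)·(7/19) + (7/16)·(9/19) = 63/152 ≈ 0.4145.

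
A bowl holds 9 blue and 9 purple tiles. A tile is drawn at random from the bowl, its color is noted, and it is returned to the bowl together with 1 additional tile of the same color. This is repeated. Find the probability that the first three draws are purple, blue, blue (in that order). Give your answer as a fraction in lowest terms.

Track the composition after each reinforcement of +1.
P = (9/18) · (9/19) · (10/20) = 9/76 ≈ 0.1184.

9/76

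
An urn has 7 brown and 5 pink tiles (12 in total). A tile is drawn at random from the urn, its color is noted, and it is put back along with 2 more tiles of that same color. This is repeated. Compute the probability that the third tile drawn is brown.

7/12

Sum over the four possibilities for the first two draws (brown/not-brown each), tracking how the brown count and total change by +2 per draw.
P(third is brown) = 7/12 ≈ 0.5833. (In a Pólya urn every draw has the same marginal probability 7/12.)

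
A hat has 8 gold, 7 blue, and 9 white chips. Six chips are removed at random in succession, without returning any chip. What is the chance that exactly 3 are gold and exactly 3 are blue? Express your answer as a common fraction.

70/4807

Unordered draws without replacement: count favorable combinations over C(24,6).
Favorable = C(8,3) · C(7,3) · C(9,0) = 1960; total = C(24,6) = 134596.
P = 1960/134596 = 70/4807 ≈ 0.0146.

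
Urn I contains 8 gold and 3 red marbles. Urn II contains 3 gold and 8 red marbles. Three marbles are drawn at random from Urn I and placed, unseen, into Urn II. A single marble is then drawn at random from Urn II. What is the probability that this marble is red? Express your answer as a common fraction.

Condition on how many of the transferred marbles are red (from Urn I: 3 red of 11; then Urn II has 14 total).
  0 red: C(3,0)C(8,3)/C(11,3) = 56/165; then P = 8/14
  1 red: C(3,1)C(8,2)/C(11,3) = 28/55; then P = 9/14
  2 red: C(3,2)C(8,1)/C(11,3) = 8/55; then P = 10/14
  3 red: C(3,3)C(8,0)/C(11,3) = 1/165; then P = 11/14
P(red from Urn II) = 97/154 ≈ 0.6299.

97/154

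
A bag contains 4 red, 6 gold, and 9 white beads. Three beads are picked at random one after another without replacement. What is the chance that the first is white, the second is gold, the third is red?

Multiply the conditional probability of each draw in order, without replacement, so each draw removes one from its color and from the total.
P = (9/19) · (6/18) · (4/17) = 12/323 ≈ 0.0372.

12/323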